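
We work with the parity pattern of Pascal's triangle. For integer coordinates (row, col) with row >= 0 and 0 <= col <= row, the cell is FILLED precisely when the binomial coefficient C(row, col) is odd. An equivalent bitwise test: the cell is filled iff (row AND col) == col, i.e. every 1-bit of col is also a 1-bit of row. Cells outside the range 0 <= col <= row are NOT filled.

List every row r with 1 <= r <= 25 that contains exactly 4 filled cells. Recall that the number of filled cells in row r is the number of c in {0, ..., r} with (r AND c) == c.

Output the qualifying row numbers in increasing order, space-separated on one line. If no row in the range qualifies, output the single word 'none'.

Row r has 2^popcount(r) filled cells, so we need popcount(r) = log2(4) = 2.
Scan r = 1..25 and keep those with exactly 2 one-bits:
r=1=1 popcount=1 -> skip
r=2=10 popcount=1 -> skip
r=3=11 popcount=2 -> KEEP
r=4=100 popcount=1 -> skip
r=5=101 popcount=2 -> KEEP
r=6=110 popcount=2 -> KEEP
r=7=111 popcount=3 -> skip
r=8=1000 popcount=1 -> skip
r=9=1001 popcount=2 -> KEEP
r=10=1010 popcount=2 -> KEEP
r=11=1011 popcount=3 -> skip
r=12=1100 popcount=2 -> KEEP
r=13=1101 popcount=3 -> skip
r=14=1110 popcount=3 -> skip
r=15=1111 popcount=4 -> skip
r=16=10000 popcount=1 -> skip
r=17=10001 popcount=2 -> KEEP
r=18=10010 popcount=2 -> KEEP
r=19=10011 popcount=3 -> skip
r=20=10100 popcount=2 -> KEEP
r=21=10101 popcount=3 -> skip
r=22=10110 popcount=3 -> skip
r=23=10111 popcount=4 -> skip
r=24=11000 popcount=2 -> KEEP
r=25=11001 popcount=3 -> skip
Kept rows: 3 5 6 9 10 12 17 18 20 24

Answer: 3 5 6 9 10 12 17 18 20 24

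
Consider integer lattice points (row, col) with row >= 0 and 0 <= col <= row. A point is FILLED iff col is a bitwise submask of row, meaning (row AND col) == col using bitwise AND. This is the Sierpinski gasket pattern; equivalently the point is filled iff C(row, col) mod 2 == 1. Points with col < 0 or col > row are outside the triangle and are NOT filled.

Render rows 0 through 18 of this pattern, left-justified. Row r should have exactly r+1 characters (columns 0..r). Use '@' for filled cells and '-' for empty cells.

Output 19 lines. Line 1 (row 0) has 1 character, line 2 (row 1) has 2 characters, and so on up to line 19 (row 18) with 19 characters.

Answer: @
@@
@-@
@@@@
@---@
@@--@@
@-@-@-@
@@@@@@@@
@-------@
@@------@@
@-@-----@-@
@@@@----@@@@
@---@---@---@
@@--@@--@@--@@
@-@-@-@-@-@-@-@
@@@@@@@@@@@@@@@@
@---------------@
@@--------------@@
@-@-------------@-@

Derivation:
r0=0: @
r1=1: @@
r2=10: @-@
r3=11: @@@@
r4=100: @---@
r5=101: @@--@@
r6=110: @-@-@-@
r7=111: @@@@@@@@
r8=1000: @-------@
r9=1001: @@------@@
r10=1010: @-@-----@-@
r11=1011: @@@@----@@@@
r12=1100: @---@---@---@
r13=1101: @@--@@--@@--@@
r14=1110: @-@-@-@-@-@-@-@
r15=1111: @@@@@@@@@@@@@@@@
r16=10000: @---------------@
r17=10001: @@--------------@@
r18=10010: @-@-------------@-@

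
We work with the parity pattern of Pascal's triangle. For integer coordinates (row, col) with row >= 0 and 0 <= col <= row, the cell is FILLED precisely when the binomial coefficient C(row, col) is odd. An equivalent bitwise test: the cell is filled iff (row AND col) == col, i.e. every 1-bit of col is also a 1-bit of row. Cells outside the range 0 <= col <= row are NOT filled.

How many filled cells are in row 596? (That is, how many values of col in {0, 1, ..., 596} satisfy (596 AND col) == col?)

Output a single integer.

596 in binary = 1001010100
popcount(596) = number of 1-bits in 1001010100 = 4
A col c satisfies (596 AND c) == c iff every set bit of c is also set in 596; each of the 4 set bits of 596 can independently be on or off in c.
count = 2^4 = 16

Answer: 16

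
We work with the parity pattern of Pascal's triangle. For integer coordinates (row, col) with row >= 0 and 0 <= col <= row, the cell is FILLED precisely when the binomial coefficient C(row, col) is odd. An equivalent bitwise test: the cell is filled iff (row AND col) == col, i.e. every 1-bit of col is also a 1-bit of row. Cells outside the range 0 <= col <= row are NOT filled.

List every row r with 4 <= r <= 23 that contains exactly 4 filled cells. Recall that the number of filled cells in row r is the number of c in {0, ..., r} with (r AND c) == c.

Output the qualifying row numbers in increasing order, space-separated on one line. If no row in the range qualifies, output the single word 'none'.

Row r has 2^popcount(r) filled cells, so we need popcount(r) = log2(4) = 2.
Scan r = 4..23 and keep those with exactly 2 one-bits:
r=4=100 popcount=1 -> skip
r=5=101 popcount=2 -> KEEP
r=6=110 popcount=2 -> KEEP
r=7=111 popcount=3 -> skip
r=8=1000 popcount=1 -> skip
r=9=1001 popcount=2 -> KEEP
r=10=1010 popcount=2 -> KEEP
r=11=1011 popcount=3 -> skip
r=12=1100 popcount=2 -> KEEP
r=13=1101 popcount=3 -> skip
r=14=1110 popcount=3 -> skip
r=15=1111 popcount=4 -> skip
r=16=10000 popcount=1 -> skip
r=17=10001 popcount=2 -> KEEP
r=18=10010 popcount=2 -> KEEP
r=19=10011 popcount=3 -> skip
r=20=10100 popcount=2 -> KEEP
r=21=10101 popcount=3 -> skip
r=22=10110 popcount=3 -> skip
r=23=10111 popcount=4 -> skip
Kept rows: 5 6 9 10 12 17 18 20

Answer: 5 6 9 10 12 17 18 20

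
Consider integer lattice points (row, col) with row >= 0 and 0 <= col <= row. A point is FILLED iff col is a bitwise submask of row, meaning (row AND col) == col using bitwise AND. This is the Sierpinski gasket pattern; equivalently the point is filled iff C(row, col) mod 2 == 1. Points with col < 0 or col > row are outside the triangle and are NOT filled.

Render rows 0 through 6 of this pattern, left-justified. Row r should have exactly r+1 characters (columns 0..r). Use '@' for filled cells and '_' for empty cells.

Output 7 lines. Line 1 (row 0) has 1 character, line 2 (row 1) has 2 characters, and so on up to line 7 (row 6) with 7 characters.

Answer: @
@@
@_@
@@@@
@___@
@@__@@
@_@_@_@

Derivation:
r0=0: @
r1=1: @@
r2=10: @_@
r3=11: @@@@
r4=100: @___@
r5=101: @@__@@
r6=110: @_@_@_@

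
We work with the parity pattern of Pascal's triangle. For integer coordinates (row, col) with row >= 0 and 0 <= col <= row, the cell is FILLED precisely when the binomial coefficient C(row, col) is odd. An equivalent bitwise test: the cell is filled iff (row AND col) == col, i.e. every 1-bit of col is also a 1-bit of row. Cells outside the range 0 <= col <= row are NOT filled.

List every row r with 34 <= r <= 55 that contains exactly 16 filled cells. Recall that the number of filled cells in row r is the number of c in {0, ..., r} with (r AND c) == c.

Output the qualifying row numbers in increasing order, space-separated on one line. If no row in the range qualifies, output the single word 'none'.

Answer: 39 43 45 46 51 53 54

Derivation:
Row r has 2^popcount(r) filled cells, so we need popcount(r) = log2(16) = 4.
Scan r = 34..55 and keep those with exactly 4 one-bits:
r=34=100010 popcount=2 -> skip
r=35=100011 popcount=3 -> skip
r=36=100100 popcount=2 -> skip
r=37=100101 popcount=3 -> skip
r=38=100110 popcount=3 -> skip
r=39=100111 popcount=4 -> KEEP
r=40=101000 popcount=2 -> skip
r=41=101001 popcount=3 -> skip
r=42=101010 popcount=3 -> skip
r=43=101011 popcount=4 -> KEEP
r=44=101100 popcount=3 -> skip
r=45=101101 popcount=4 -> KEEP
r=46=101110 popcount=4 -> KEEP
r=47=101111 popcount=5 -> skip
r=48=110000 popcount=2 -> skip
r=49=110001 popcount=3 -> skip
r=50=110010 popcount=3 -> skip
r=51=110011 popcount=4 -> KEEP
r=52=110100 popcount=3 -> skip
r=53=110101 popcount=4 -> KEEP
r=54=110110 popcount=4 -> KEEP
r=55=110111 popcount=5 -> skip
Kept rows: 39 43 45 46 51 53 54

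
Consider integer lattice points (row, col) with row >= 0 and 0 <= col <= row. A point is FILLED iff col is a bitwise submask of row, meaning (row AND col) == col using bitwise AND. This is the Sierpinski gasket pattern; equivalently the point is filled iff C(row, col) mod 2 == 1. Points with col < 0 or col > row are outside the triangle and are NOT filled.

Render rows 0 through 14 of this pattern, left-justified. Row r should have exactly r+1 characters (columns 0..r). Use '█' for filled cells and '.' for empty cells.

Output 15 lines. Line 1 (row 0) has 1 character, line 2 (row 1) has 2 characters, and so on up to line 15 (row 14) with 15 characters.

Answer: █
██
█.█
████
█...█
██..██
█.█.█.█
████████
█.......█
██......██
█.█.....█.█
████....████
█...█...█...█
██..██..██..██
█.█.█.█.█.█.█.█

Derivation:
r0=0: █
r1=1: ██
r2=10: █.█
r3=11: ████
r4=100: █...█
r5=101: ██..██
r6=110: █.█.█.█
r7=111: ████████
r8=1000: █.......█
r9=1001: ██......██
r10=1010: █.█.....█.█
r11=1011: ████....████
r12=1100: █...█...█...█
r13=1101: ██..██..██..██
r14=1110: █.█.█.█.█.█.█.█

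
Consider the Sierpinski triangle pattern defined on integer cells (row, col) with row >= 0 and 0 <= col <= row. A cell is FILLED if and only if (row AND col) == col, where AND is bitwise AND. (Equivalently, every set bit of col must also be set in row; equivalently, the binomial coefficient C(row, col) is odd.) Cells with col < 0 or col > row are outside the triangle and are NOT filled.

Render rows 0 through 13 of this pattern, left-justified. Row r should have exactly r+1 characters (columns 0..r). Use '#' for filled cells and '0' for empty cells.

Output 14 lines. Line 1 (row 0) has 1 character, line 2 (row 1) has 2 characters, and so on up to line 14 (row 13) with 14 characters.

Answer: #
##
#0#
####
#000#
##00##
#0#0#0#
########
#0000000#
##000000##
#0#00000#0#
####0000####
#000#000#000#
##00##00##00##

Derivation:
r0=0: #
r1=1: ##
r2=10: #0#
r3=11: ####
r4=100: #000#
r5=101: ##00##
r6=110: #0#0#0#
r7=111: ########
r8=1000: #0000000#
r9=1001: ##000000##
r10=1010: #0#00000#0#
r11=1011: ####0000####
r12=1100: #000#000#000#
r13=1101: ##00##00##00##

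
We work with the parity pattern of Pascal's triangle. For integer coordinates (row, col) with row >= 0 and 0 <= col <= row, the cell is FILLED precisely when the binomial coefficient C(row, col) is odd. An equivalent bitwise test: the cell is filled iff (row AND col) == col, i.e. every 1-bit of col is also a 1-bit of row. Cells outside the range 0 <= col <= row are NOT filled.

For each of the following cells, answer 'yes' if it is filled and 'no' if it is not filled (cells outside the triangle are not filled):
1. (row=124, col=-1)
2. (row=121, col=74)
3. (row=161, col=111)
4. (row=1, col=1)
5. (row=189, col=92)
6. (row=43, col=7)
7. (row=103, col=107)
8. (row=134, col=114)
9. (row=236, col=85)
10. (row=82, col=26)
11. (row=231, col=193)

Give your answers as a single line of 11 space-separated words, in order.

Answer: no no no yes no no no no no no yes

Derivation:
(124,-1): col outside [0, 124] -> not filled
(121,74): row=0b1111001, col=0b1001010, row AND col = 0b1001000 = 72; 72 != 74 -> empty
(161,111): row=0b10100001, col=0b1101111, row AND col = 0b100001 = 33; 33 != 111 -> empty
(1,1): row=0b1, col=0b1, row AND col = 0b1 = 1; 1 == 1 -> filled
(189,92): row=0b10111101, col=0b1011100, row AND col = 0b11100 = 28; 28 != 92 -> empty
(43,7): row=0b101011, col=0b111, row AND col = 0b11 = 3; 3 != 7 -> empty
(103,107): col outside [0, 103] -> not filled
(134,114): row=0b10000110, col=0b1110010, row AND col = 0b10 = 2; 2 != 114 -> empty
(236,85): row=0b11101100, col=0b1010101, row AND col = 0b1000100 = 68; 68 != 85 -> empty
(82,26): row=0b1010010, col=0b11010, row AND col = 0b10010 = 18; 18 != 26 -> empty
(231,193): row=0b11100111, col=0b11000001, row AND col = 0b11000001 = 193; 193 == 193 -> filled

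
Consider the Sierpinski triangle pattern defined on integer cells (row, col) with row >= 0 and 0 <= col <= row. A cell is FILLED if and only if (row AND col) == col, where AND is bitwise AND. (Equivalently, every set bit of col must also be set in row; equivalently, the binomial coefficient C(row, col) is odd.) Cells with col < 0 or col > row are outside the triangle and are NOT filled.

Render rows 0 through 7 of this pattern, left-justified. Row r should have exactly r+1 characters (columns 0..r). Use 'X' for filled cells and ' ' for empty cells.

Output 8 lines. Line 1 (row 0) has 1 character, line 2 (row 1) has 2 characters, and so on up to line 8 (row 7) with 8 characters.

r0=0: X
r1=1: XX
r2=10: X X
r3=11: XXXX
r4=100: X   X
r5=101: XX  XX
r6=110: X X X X
r7=111: XXXXXXXX

Answer: X
XX
X X
XXXX
X   X
XX  XX
X X X X
XXXXXXXX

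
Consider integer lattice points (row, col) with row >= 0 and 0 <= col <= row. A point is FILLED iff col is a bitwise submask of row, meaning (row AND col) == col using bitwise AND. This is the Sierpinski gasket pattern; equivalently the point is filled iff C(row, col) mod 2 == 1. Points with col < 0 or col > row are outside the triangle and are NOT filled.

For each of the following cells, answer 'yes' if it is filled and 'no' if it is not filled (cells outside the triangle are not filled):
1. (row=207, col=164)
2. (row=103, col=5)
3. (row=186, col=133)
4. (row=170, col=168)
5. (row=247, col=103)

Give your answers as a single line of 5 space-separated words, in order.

Answer: no yes no yes yes

Derivation:
(207,164): row=0b11001111, col=0b10100100, row AND col = 0b10000100 = 132; 132 != 164 -> empty
(103,5): row=0b1100111, col=0b101, row AND col = 0b101 = 5; 5 == 5 -> filled
(186,133): row=0b10111010, col=0b10000101, row AND col = 0b10000000 = 128; 128 != 133 -> empty
(170,168): row=0b10101010, col=0b10101000, row AND col = 0b10101000 = 168; 168 == 168 -> filled
(247,103): row=0b11110111, col=0b1100111, row AND col = 0b1100111 = 103; 103 == 103 -> filled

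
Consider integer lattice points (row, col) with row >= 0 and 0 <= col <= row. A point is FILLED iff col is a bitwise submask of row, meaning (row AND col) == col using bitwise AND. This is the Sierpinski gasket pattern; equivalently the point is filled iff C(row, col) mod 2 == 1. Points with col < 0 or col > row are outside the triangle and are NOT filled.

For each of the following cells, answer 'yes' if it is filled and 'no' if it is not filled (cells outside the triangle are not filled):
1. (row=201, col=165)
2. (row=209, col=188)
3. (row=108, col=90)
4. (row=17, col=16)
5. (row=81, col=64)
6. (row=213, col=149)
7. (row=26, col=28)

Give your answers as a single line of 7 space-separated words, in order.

Answer: no no no yes yes yes no

Derivation:
(201,165): row=0b11001001, col=0b10100101, row AND col = 0b10000001 = 129; 129 != 165 -> empty
(209,188): row=0b11010001, col=0b10111100, row AND col = 0b10010000 = 144; 144 != 188 -> empty
(108,90): row=0b1101100, col=0b1011010, row AND col = 0b1001000 = 72; 72 != 90 -> empty
(17,16): row=0b10001, col=0b10000, row AND col = 0b10000 = 16; 16 == 16 -> filled
(81,64): row=0b1010001, col=0b1000000, row AND col = 0b1000000 = 64; 64 == 64 -> filled
(213,149): row=0b11010101, col=0b10010101, row AND col = 0b10010101 = 149; 149 == 149 -> filled
(26,28): col outside [0, 26] -> not filled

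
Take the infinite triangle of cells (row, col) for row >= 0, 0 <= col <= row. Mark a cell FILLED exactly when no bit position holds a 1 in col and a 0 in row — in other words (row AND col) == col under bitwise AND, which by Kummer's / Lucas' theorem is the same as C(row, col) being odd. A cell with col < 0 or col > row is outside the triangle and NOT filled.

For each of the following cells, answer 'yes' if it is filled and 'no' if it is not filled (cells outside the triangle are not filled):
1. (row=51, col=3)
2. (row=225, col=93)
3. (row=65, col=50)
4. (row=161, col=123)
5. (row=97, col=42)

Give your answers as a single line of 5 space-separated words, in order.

(51,3): row=0b110011, col=0b11, row AND col = 0b11 = 3; 3 == 3 -> filled
(225,93): row=0b11100001, col=0b1011101, row AND col = 0b1000001 = 65; 65 != 93 -> empty
(65,50): row=0b1000001, col=0b110010, row AND col = 0b0 = 0; 0 != 50 -> empty
(161,123): row=0b10100001, col=0b1111011, row AND col = 0b100001 = 33; 33 != 123 -> empty
(97,42): row=0b1100001, col=0b101010, row AND col = 0b100000 = 32; 32 != 42 -> empty

Answer: yes no no no no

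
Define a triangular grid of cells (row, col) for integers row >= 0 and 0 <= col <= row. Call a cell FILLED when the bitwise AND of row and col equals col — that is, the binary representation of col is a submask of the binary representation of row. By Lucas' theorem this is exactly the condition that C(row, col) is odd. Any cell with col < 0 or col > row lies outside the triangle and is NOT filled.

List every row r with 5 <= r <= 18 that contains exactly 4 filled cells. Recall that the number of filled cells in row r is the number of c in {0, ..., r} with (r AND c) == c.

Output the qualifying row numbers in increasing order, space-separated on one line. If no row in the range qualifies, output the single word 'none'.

Row r has 2^popcount(r) filled cells, so we need popcount(r) = log2(4) = 2.
Scan r = 5..18 and keep those with exactly 2 one-bits:
r=5=101 popcount=2 -> KEEP
r=6=110 popcount=2 -> KEEP
r=7=111 popcount=3 -> skip
r=8=1000 popcount=1 -> skip
r=9=1001 popcount=2 -> KEEP
r=10=1010 popcount=2 -> KEEP
r=11=1011 popcount=3 -> skip
r=12=1100 popcount=2 -> KEEP
r=13=1101 popcount=3 -> skip
r=14=1110 popcount=3 -> skip
r=15=1111 popcount=4 -> skip
r=16=10000 popcount=1 -> skip
r=17=10001 popcount=2 -> KEEP
r=18=10010 popcount=2 -> KEEP
Kept rows: 5 6 9 10 12 17 18

Answer: 5 6 9 10 12 17 18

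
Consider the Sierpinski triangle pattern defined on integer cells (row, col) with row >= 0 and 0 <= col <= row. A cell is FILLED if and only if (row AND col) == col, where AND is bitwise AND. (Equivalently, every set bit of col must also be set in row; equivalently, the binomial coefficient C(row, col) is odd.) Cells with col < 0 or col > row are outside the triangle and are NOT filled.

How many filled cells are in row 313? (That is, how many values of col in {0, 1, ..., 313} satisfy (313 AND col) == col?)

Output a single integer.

313 in binary = 100111001
popcount(313) = number of 1-bits in 100111001 = 5
A col c satisfies (313 AND c) == c iff every set bit of c is also set in 313; each of the 5 set bits of 313 can independently be on or off in c.
count = 2^5 = 32

Answer: 32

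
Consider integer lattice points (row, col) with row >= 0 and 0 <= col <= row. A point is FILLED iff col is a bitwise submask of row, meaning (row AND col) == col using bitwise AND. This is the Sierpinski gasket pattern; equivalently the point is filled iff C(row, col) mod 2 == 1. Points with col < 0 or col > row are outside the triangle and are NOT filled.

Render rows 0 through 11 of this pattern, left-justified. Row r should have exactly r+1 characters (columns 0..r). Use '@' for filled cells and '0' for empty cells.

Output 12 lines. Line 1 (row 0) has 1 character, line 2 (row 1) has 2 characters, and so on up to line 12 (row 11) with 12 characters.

r0=0: @
r1=1: @@
r2=10: @0@
r3=11: @@@@
r4=100: @000@
r5=101: @@00@@
r6=110: @0@0@0@
r7=111: @@@@@@@@
r8=1000: @0000000@
r9=1001: @@000000@@
r10=1010: @0@00000@0@
r11=1011: @@@@0000@@@@

Answer: @
@@
@0@
@@@@
@000@
@@00@@
@0@0@0@
@@@@@@@@
@0000000@
@@000000@@
@0@00000@0@
@@@@0000@@@@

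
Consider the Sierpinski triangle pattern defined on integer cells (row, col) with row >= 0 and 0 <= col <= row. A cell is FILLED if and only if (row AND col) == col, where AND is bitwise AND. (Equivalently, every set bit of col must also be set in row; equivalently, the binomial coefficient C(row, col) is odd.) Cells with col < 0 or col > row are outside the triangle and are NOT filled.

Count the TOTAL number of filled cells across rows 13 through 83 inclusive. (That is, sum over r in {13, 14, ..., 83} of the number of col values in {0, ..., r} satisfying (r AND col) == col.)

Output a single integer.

r13=1101 pc3: +8 =8
r14=1110 pc3: +8 =16
r15=1111 pc4: +16 =32
r16=10000 pc1: +2 =34
r17=10001 pc2: +4 =38
r18=10010 pc2: +4 =42
r19=10011 pc3: +8 =50
r20=10100 pc2: +4 =54
r21=10101 pc3: +8 =62
r22=10110 pc3: +8 =70
r23=10111 pc4: +16 =86
r24=11000 pc2: +4 =90
r25=11001 pc3: +8 =98
r26=11010 pc3: +8 =106
r27=11011 pc4: +16 =122
r28=11100 pc3: +8 =130
r29=11101 pc4: +16 =146
r30=11110 pc4: +16 =162
r31=11111 pc5: +32 =194
r32=100000 pc1: +2 =196
r33=100001 pc2: +4 =200
r34=100010 pc2: +4 =204
r35=100011 pc3: +8 =212
r36=100100 pc2: +4 =216
r37=100101 pc3: +8 =224
r38=100110 pc3: +8 =232
r39=100111 pc4: +16 =248
r40=101000 pc2: +4 =252
r41=101001 pc3: +8 =260
r42=101010 pc3: +8 =268
r43=101011 pc4: +16 =284
r44=101100 pc3: +8 =292
r45=101101 pc4: +16 =308
r46=101110 pc4: +16 =324
r47=101111 pc5: +32 =356
r48=110000 pc2: +4 =360
r49=110001 pc3: +8 =368
r50=110010 pc3: +8 =376
r51=110011 pc4: +16 =392
r52=110100 pc3: +8 =400
r53=110101 pc4: +16 =416
r54=110110 pc4: +16 =432
r55=110111 pc5: +32 =464
r56=111000 pc3: +8 =472
r57=111001 pc4: +16 =488
r58=111010 pc4: +16 =504
r59=111011 pc5: +32 =536
r60=111100 pc4: +16 =552
r61=111101 pc5: +32 =584
r62=111110 pc5: +32 =616
r63=111111 pc6: +64 =680
r64=1000000 pc1: +2 =682
r65=1000001 pc2: +4 =686
r66=1000010 pc2: +4 =690
r67=1000011 pc3: +8 =698
r68=1000100 pc2: +4 =702
r69=1000101 pc3: +8 =710
r70=1000110 pc3: +8 =718
r71=1000111 pc4: +16 =734
r72=1001000 pc2: +4 =738
r73=1001001 pc3: +8 =746
r74=1001010 pc3: +8 =754
r75=1001011 pc4: +16 =770
r76=1001100 pc3: +8 =778
r77=1001101 pc4: +16 =794
r78=1001110 pc4: +16 =810
r79=1001111 pc5: +32 =842
r80=1010000 pc2: +4 =846
r81=1010001 pc3: +8 =854
r82=1010010 pc3: +8 =862
r83=1010011 pc4: +16 =878

Answer: 878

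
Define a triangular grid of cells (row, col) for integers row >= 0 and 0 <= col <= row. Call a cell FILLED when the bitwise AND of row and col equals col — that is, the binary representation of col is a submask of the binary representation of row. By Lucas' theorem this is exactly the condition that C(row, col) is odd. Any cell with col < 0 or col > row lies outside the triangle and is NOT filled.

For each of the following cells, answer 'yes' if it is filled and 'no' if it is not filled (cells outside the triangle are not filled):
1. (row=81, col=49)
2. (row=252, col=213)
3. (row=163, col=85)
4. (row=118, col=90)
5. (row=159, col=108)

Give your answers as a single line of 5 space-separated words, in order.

(81,49): row=0b1010001, col=0b110001, row AND col = 0b10001 = 17; 17 != 49 -> empty
(252,213): row=0b11111100, col=0b11010101, row AND col = 0b11010100 = 212; 212 != 213 -> empty
(163,85): row=0b10100011, col=0b1010101, row AND col = 0b1 = 1; 1 != 85 -> empty
(118,90): row=0b1110110, col=0b1011010, row AND col = 0b1010010 = 82; 82 != 90 -> empty
(159,108): row=0b10011111, col=0b1101100, row AND col = 0b1100 = 12; 12 != 108 -> empty

Answer: no no no no no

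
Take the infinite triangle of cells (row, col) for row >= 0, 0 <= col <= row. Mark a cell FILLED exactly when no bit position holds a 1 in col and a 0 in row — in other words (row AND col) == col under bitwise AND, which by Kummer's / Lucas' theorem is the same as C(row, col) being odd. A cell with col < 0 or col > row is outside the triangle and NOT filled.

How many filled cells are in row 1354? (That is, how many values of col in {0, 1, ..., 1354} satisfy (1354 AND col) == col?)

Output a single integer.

1354 in binary = 10101001010
popcount(1354) = number of 1-bits in 10101001010 = 5
A col c satisfies (1354 AND c) == c iff every set bit of c is also set in 1354; each of the 5 set bits of 1354 can independently be on or off in c.
count = 2^5 = 32

Answer: 32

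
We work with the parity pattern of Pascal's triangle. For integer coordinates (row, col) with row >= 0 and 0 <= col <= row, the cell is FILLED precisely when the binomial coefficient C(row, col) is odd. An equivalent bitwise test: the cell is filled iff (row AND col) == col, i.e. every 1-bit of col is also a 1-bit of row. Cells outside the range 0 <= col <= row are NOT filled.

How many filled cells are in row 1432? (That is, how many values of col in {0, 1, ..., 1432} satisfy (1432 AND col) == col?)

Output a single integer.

Answer: 32

Derivation:
1432 in binary = 10110011000
popcount(1432) = number of 1-bits in 10110011000 = 5
A col c satisfies (1432 AND c) == c iff every set bit of c is also set in 1432; each of the 5 set bits of 1432 can independently be on or off in c.
count = 2^5 = 32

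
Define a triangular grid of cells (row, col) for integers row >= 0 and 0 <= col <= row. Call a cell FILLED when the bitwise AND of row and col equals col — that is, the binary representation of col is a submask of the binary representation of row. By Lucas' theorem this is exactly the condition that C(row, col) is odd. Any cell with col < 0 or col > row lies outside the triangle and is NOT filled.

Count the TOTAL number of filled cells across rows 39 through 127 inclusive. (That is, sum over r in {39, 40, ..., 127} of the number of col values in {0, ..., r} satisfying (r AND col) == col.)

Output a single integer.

r39=100111 pc4: +16 =16
r40=101000 pc2: +4 =20
r41=101001 pc3: +8 =28
r42=101010 pc3: +8 =36
r43=101011 pc4: +16 =52
r44=101100 pc3: +8 =60
r45=101101 pc4: +16 =76
r46=101110 pc4: +16 =92
r47=101111 pc5: +32 =124
r48=110000 pc2: +4 =128
r49=110001 pc3: +8 =136
r50=110010 pc3: +8 =144
r51=110011 pc4: +16 =160
r52=110100 pc3: +8 =168
r53=110101 pc4: +16 =184
r54=110110 pc4: +16 =200
r55=110111 pc5: +32 =232
r56=111000 pc3: +8 =240
r57=111001 pc4: +16 =256
r58=111010 pc4: +16 =272
r59=111011 pc5: +32 =304
r60=111100 pc4: +16 =320
r61=111101 pc5: +32 =352
r62=111110 pc5: +32 =384
r63=111111 pc6: +64 =448
r64=1000000 pc1: +2 =450
r65=1000001 pc2: +4 =454
r66=1000010 pc2: +4 =458
r67=1000011 pc3: +8 =466
r68=1000100 pc2: +4 =470
r69=1000101 pc3: +8 =478
r70=1000110 pc3: +8 =486
r71=1000111 pc4: +16 =502
r72=1001000 pc2: +4 =506
r73=1001001 pc3: +8 =514
r74=1001010 pc3: +8 =522
r75=1001011 pc4: +16 =538
r76=1001100 pc3: +8 =546
r77=1001101 pc4: +16 =562
r78=1001110 pc4: +16 =578
r79=1001111 pc5: +32 =610
r80=1010000 pc2: +4 =614
r81=1010001 pc3: +8 =622
r82=1010010 pc3: +8 =630
r83=1010011 pc4: +16 =646
r84=1010100 pc3: +8 =654
r85=1010101 pc4: +16 =670
r86=1010110 pc4: +16 =686
r87=1010111 pc5: +32 =718
r88=1011000 pc3: +8 =726
r89=1011001 pc4: +16 =742
r90=1011010 pc4: +16 =758
r91=1011011 pc5: +32 =790
r92=1011100 pc4: +16 =806
r93=1011101 pc5: +32 =838
r94=1011110 pc5: +32 =870
r95=1011111 pc6: +64 =934
r96=1100000 pc2: +4 =938
r97=1100001 pc3: +8 =946
r98=1100010 pc3: +8 =954
r99=1100011 pc4: +16 =970
r100=1100100 pc3: +8 =978
r101=1100101 pc4: +16 =994
r102=1100110 pc4: +16 =1010
r103=1100111 pc5: +32 =1042
r104=1101000 pc3: +8 =1050
r105=1101001 pc4: +16 =1066
r106=1101010 pc4: +16 =1082
r107=1101011 pc5: +32 =1114
r108=1101100 pc4: +16 =1130
r109=1101101 pc5: +32 =1162
r110=1101110 pc5: +32 =1194
r111=1101111 pc6: +64 =1258
r112=1110000 pc3: +8 =1266
r113=1110001 pc4: +16 =1282
r114=1110010 pc4: +16 =1298
r115=1110011 pc5: +32 =1330
r116=1110100 pc4: +16 =1346
r117=1110101 pc5: +32 =1378
r118=1110110 pc5: +32 =1410
r119=1110111 pc6: +64 =1474
r120=1111000 pc4: +16 =1490
r121=1111001 pc5: +32 =1522
r122=1111010 pc5: +32 =1554
r123=1111011 pc6: +64 =1618
r124=1111100 pc5: +32 =1650
r125=1111101 pc6: +64 =1714
r126=1111110 pc6: +64 =1778
r127=1111111 pc7: +128 =1906

Answer: 1906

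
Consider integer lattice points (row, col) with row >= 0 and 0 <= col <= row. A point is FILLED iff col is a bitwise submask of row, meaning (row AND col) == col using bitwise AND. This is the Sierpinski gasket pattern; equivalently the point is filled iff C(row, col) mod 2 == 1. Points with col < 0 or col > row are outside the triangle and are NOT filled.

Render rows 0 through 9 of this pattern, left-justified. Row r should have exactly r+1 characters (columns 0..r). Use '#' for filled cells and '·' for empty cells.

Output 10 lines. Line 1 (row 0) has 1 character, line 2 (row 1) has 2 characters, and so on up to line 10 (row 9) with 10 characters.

Answer: #
##
#·#
####
#···#
##··##
#·#·#·#
########
#·······#
##······##

Derivation:
r0=0: #
r1=1: ##
r2=10: #·#
r3=11: ####
r4=100: #···#
r5=101: ##··##
r6=110: #·#·#·#
r7=111: ########
r8=1000: #·······#
r9=1001: ##······##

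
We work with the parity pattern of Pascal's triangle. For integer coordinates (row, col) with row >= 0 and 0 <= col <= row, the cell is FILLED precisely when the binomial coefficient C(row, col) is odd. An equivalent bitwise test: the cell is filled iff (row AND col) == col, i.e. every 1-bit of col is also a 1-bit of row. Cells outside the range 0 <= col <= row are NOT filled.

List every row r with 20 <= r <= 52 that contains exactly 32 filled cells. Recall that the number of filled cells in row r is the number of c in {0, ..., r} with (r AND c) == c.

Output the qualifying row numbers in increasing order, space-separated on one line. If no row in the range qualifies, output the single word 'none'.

Row r has 2^popcount(r) filled cells, so we need popcount(r) = log2(32) = 5.
Scan r = 20..52 and keep those with exactly 5 one-bits:
r=20=10100 popcount=2 -> skip
r=21=10101 popcount=3 -> skip
r=22=10110 popcount=3 -> skip
r=23=10111 popcount=4 -> skip
r=24=11000 popcount=2 -> skip
r=25=11001 popcount=3 -> skip
r=26=11010 popcount=3 -> skip
r=27=11011 popcount=4 -> skip
r=28=11100 popcount=3 -> skip
r=29=11101 popcount=4 -> skip
r=30=11110 popcount=4 -> skip
r=31=11111 popcount=5 -> KEEP
r=32=100000 popcount=1 -> skip
r=33=100001 popcount=2 -> skip
r=34=100010 popcount=2 -> skip
r=35=100011 popcount=3 -> skip
r=36=100100 popcount=2 -> skip
r=37=100101 popcount=3 -> skip
r=38=100110 popcount=3 -> skip
r=39=100111 popcount=4 -> skip
r=40=101000 popcount=2 -> skip
r=41=101001 popcount=3 -> skip
r=42=101010 popcount=3 -> skip
r=43=101011 popcount=4 -> skip
r=44=101100 popcount=3 -> skip
r=45=101101 popcount=4 -> skip
r=46=101110 popcount=4 -> skip
r=47=101111 popcount=5 -> KEEP
r=48=110000 popcount=2 -> skip
r=49=110001 popcount=3 -> skip
r=50=110010 popcount=3 -> skip
r=51=110011 popcount=4 -> skip
r=52=110100 popcount=3 -> skip
Kept rows: 31 47

Answer: 31 47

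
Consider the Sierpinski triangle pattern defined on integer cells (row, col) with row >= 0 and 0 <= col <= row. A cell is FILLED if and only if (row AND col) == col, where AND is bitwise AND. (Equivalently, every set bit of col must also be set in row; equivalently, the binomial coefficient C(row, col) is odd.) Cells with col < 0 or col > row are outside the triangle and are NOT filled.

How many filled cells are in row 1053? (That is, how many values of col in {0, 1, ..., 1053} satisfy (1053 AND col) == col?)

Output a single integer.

1053 in binary = 10000011101
popcount(1053) = number of 1-bits in 10000011101 = 5
A col c satisfies (1053 AND c) == c iff every set bit of c is also set in 1053; each of the 5 set bits of 1053 can independently be on or off in c.
count = 2^5 = 32

Answer: 32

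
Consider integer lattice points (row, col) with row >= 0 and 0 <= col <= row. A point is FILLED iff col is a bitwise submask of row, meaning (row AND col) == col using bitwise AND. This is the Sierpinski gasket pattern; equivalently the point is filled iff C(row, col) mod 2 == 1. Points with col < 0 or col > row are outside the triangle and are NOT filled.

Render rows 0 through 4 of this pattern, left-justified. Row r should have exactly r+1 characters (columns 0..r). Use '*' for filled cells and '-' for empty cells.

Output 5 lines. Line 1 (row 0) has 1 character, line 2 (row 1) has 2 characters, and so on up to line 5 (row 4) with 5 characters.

Answer: *
**
*-*
****
*---*

Derivation:
r0=0: *
r1=1: **
r2=10: *-*
r3=11: ****
r4=100: *---*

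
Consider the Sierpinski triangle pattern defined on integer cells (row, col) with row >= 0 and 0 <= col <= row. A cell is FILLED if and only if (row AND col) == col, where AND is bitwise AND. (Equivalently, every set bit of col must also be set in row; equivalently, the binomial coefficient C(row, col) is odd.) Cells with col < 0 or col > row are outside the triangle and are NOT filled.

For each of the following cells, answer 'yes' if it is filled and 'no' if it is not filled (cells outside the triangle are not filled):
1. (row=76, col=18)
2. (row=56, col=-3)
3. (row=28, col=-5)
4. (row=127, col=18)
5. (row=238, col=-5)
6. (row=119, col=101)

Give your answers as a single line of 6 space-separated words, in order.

(76,18): row=0b1001100, col=0b10010, row AND col = 0b0 = 0; 0 != 18 -> empty
(56,-3): col outside [0, 56] -> not filled
(28,-5): col outside [0, 28] -> not filled
(127,18): row=0b1111111, col=0b10010, row AND col = 0b10010 = 18; 18 == 18 -> filled
(238,-5): col outside [0, 238] -> not filled
(119,101): row=0b1110111, col=0b1100101, row AND col = 0b1100101 = 101; 101 == 101 -> filled

Answer: no no no yes no yes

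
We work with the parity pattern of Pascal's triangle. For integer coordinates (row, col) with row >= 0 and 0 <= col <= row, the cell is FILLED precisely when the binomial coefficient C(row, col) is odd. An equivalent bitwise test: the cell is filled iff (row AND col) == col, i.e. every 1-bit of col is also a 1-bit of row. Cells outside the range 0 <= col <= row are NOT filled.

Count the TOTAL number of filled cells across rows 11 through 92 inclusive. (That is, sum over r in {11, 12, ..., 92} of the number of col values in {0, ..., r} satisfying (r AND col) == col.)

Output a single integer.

r11=1011 pc3: +8 =8
r12=1100 pc2: +4 =12
r13=1101 pc3: +8 =20
r14=1110 pc3: +8 =28
r15=1111 pc4: +16 =44
r16=10000 pc1: +2 =46
r17=10001 pc2: +4 =50
r18=10010 pc2: +4 =54
r19=10011 pc3: +8 =62
r20=10100 pc2: +4 =66
r21=10101 pc3: +8 =74
r22=10110 pc3: +8 =82
r23=10111 pc4: +16 =98
r24=11000 pc2: +4 =102
r25=11001 pc3: +8 =110
r26=11010 pc3: +8 =118
r27=11011 pc4: +16 =134
r28=11100 pc3: +8 =142
r29=11101 pc4: +16 =158
r30=11110 pc4: +16 =174
r31=11111 pc5: +32 =206
r32=100000 pc1: +2 =208
r33=100001 pc2: +4 =212
r34=100010 pc2: +4 =216
r35=100011 pc3: +8 =224
r36=100100 pc2: +4 =228
r37=100101 pc3: +8 =236
r38=100110 pc3: +8 =244
r39=100111 pc4: +16 =260
r40=101000 pc2: +4 =264
r41=101001 pc3: +8 =272
r42=101010 pc3: +8 =280
r43=101011 pc4: +16 =296
r44=101100 pc3: +8 =304
r45=101101 pc4: +16 =320
r46=101110 pc4: +16 =336
r47=101111 pc5: +32 =368
r48=110000 pc2: +4 =372
r49=110001 pc3: +8 =380
r50=110010 pc3: +8 =388
r51=110011 pc4: +16 =404
r52=110100 pc3: +8 =412
r53=110101 pc4: +16 =428
r54=110110 pc4: +16 =444
r55=110111 pc5: +32 =476
r56=111000 pc3: +8 =484
r57=111001 pc4: +16 =500
r58=111010 pc4: +16 =516
r59=111011 pc5: +32 =548
r60=111100 pc4: +16 =564
r61=111101 pc5: +32 =596
r62=111110 pc5: +32 =628
r63=111111 pc6: +64 =692
r64=1000000 pc1: +2 =694
r65=1000001 pc2: +4 =698
r66=1000010 pc2: +4 =702
r67=1000011 pc3: +8 =710
r68=1000100 pc2: +4 =714
r69=1000101 pc3: +8 =722
r70=1000110 pc3: +8 =730
r71=1000111 pc4: +16 =746
r72=1001000 pc2: +4 =750
r73=1001001 pc3: +8 =758
r74=1001010 pc3: +8 =766
r75=1001011 pc4: +16 =782
r76=1001100 pc3: +8 =790
r77=1001101 pc4: +16 =806
r78=1001110 pc4: +16 =822
r79=1001111 pc5: +32 =854
r80=1010000 pc2: +4 =858
r81=1010001 pc3: +8 =866
r82=1010010 pc3: +8 =874
r83=1010011 pc4: +16 =890
r84=1010100 pc3: +8 =898
r85=1010101 pc4: +16 =914
r86=1010110 pc4: +16 =930
r87=1010111 pc5: +32 =962
r88=1011000 pc3: +8 =970
r89=1011001 pc4: +16 =986
r90=1011010 pc4: +16 =1002
r91=1011011 pc5: +32 =1034
r92=1011100 pc4: +16 =1050

Answer: 1050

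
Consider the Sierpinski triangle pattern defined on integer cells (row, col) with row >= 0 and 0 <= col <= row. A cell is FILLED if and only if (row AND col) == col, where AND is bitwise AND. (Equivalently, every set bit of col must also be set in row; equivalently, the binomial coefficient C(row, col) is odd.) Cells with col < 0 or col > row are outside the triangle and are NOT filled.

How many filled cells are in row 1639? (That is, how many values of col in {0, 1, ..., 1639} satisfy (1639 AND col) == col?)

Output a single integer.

Answer: 128

Derivation:
1639 in binary = 11001100111
popcount(1639) = number of 1-bits in 11001100111 = 7
A col c satisfies (1639 AND c) == c iff every set bit of c is also set in 1639; each of the 7 set bits of 1639 can independently be on or off in c.
count = 2^7 = 128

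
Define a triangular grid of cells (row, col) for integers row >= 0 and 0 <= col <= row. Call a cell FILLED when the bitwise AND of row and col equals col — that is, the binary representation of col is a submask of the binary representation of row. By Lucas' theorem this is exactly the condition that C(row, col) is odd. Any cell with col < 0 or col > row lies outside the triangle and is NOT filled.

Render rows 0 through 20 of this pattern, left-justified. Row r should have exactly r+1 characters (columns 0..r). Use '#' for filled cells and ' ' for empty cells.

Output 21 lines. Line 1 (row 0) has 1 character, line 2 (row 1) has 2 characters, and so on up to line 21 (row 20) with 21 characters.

Answer: #
##
# #
####
#   #
##  ##
# # # #
########
#       #
##      ##
# #     # #
####    ####
#   #   #   #
##  ##  ##  ##
# # # # # # # #
################
#               #
##              ##
# #             # #
####            ####
#   #           #   #

Derivation:
r0=0: #
r1=1: ##
r2=10: # #
r3=11: ####
r4=100: #   #
r5=101: ##  ##
r6=110: # # # #
r7=111: ########
r8=1000: #       #
r9=1001: ##      ##
r10=1010: # #     # #
r11=1011: ####    ####
r12=1100: #   #   #   #
r13=1101: ##  ##  ##  ##
r14=1110: # # # # # # # #
r15=1111: ################
r16=10000: #               #
r17=10001: ##              ##
r18=10010: # #             # #
r19=10011: ####            ####
r20=10100: #   #           #   #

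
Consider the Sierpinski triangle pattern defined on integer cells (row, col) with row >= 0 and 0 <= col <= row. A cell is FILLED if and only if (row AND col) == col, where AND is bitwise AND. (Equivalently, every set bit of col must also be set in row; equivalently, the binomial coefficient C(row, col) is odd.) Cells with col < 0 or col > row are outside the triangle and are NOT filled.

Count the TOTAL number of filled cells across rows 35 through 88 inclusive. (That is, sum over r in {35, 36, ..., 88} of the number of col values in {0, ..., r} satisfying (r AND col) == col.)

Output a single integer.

r35=100011 pc3: +8 =8
r36=100100 pc2: +4 =12
r37=100101 pc3: +8 =20
r38=100110 pc3: +8 =28
r39=100111 pc4: +16 =44
r40=101000 pc2: +4 =48
r41=101001 pc3: +8 =56
r42=101010 pc3: +8 =64
r43=101011 pc4: +16 =80
r44=101100 pc3: +8 =88
r45=101101 pc4: +16 =104
r46=101110 pc4: +16 =120
r47=101111 pc5: +32 =152
r48=110000 pc2: +4 =156
r49=110001 pc3: +8 =164
r50=110010 pc3: +8 =172
r51=110011 pc4: +16 =188
r52=110100 pc3: +8 =196
r53=110101 pc4: +16 =212
r54=110110 pc4: +16 =228
r55=110111 pc5: +32 =260
r56=111000 pc3: +8 =268
r57=111001 pc4: +16 =284
r58=111010 pc4: +16 =300
r59=111011 pc5: +32 =332
r60=111100 pc4: +16 =348
r61=111101 pc5: +32 =380
r62=111110 pc5: +32 =412
r63=111111 pc6: +64 =476
r64=1000000 pc1: +2 =478
r65=1000001 pc2: +4 =482
r66=1000010 pc2: +4 =486
r67=1000011 pc3: +8 =494
r68=1000100 pc2: +4 =498
r69=1000101 pc3: +8 =506
r70=1000110 pc3: +8 =514
r71=1000111 pc4: +16 =530
r72=1001000 pc2: +4 =534
r73=1001001 pc3: +8 =542
r74=1001010 pc3: +8 =550
r75=1001011 pc4: +16 =566
r76=1001100 pc3: +8 =574
r77=1001101 pc4: +16 =590
r78=1001110 pc4: +16 =606
r79=1001111 pc5: +32 =638
r80=1010000 pc2: +4 =642
r81=1010001 pc3: +8 =650
r82=1010010 pc3: +8 =658
r83=1010011 pc4: +16 =674
r84=1010100 pc3: +8 =682
r85=1010101 pc4: +16 =698
r86=1010110 pc4: +16 =714
r87=1010111 pc5: +32 =746
r88=1011000 pc3: +8 =754

Answer: 754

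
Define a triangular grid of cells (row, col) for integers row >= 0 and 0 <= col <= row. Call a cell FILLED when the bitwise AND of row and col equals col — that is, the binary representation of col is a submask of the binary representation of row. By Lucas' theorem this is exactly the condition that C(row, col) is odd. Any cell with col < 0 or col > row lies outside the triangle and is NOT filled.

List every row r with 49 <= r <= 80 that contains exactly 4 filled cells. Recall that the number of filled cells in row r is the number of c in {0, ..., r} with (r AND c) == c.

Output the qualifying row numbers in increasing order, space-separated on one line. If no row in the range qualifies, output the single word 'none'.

Row r has 2^popcount(r) filled cells, so we need popcount(r) = log2(4) = 2.
Scan r = 49..80 and keep those with exactly 2 one-bits:
r=49=110001 popcount=3 -> skip
r=50=110010 popcount=3 -> skip
r=51=110011 popcount=4 -> skip
r=52=110100 popcount=3 -> skip
r=53=110101 popcount=4 -> skip
r=54=110110 popcount=4 -> skip
r=55=110111 popcount=5 -> skip
r=56=111000 popcount=3 -> skip
r=57=111001 popcount=4 -> skip
r=58=111010 popcount=4 -> skip
r=59=111011 popcount=5 -> skip
r=60=111100 popcount=4 -> skip
r=61=111101 popcount=5 -> skip
r=62=111110 popcount=5 -> skip
r=63=111111 popcount=6 -> skip
r=64=1000000 popcount=1 -> skip
r=65=1000001 popcount=2 -> KEEP
r=66=1000010 popcount=2 -> KEEP
r=67=1000011 popcount=3 -> skip
r=68=1000100 popcount=2 -> KEEP
r=69=1000101 popcount=3 -> skip
r=70=1000110 popcount=3 -> skip
r=71=1000111 popcount=4 -> skip
r=72=1001000 popcount=2 -> KEEP
r=73=1001001 popcount=3 -> skip
r=74=1001010 popcount=3 -> skip
r=75=1001011 popcount=4 -> skip
r=76=1001100 popcount=3 -> skip
r=77=1001101 popcount=4 -> skip
r=78=1001110 popcount=4 -> skip
r=79=1001111 popcount=5 -> skip
r=80=1010000 popcount=2 -> KEEP
Kept rows: 65 66 68 72 80

Answer: 65 66 68 72 80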